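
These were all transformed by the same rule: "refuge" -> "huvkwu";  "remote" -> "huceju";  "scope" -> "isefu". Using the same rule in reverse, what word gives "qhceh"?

armor

Compare letters: r→h is +16, e→u is +16, f→v is +16 — a constant shift. Every letter moves 16 places later in the alphabet, wrapping around z→a.
Undoing it on qhceh: q−16=a, h−16=r, c−16=m, e−16=o, h−16=r.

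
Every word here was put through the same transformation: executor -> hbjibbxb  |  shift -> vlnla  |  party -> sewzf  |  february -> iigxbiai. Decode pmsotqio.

minimize

In executor: e→h is +3, x→b is +4, e→j is +5, c→i is +6 — the shift increases by 1 each position. Letter i (0-indexed) is shifted by i+3, so successive shifts are 3, 4, 5, ….
Reversing it on pmsotqio: p−3=m, m−4=i, s−5=n, o−6=i, t−7=m, q−8=i, i−9=z, o−10=e.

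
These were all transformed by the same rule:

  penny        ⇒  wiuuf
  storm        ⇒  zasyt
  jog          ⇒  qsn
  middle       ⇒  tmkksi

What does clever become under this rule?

The shift depends on letter class: consonant p→w is +7, but vowel e→i is +4. The rule splits by letter class: vowels +4, consonants +7.
For clever: c(cons)+7=j, l(cons)+7=s, e(vowel)+4=i, v(cons)+7=c, e(vowel)+4=i, r(cons)+7=y.

jsiciy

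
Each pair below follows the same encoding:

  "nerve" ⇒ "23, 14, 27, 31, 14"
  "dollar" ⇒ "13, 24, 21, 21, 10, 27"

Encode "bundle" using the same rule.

11, 30, 23, 13, 21, 14

Each letter is replaced by its alphabet position (a=1..z=26) + 9.
For bundle: b=2→11, u=21→30, n=14→23, d=4→13, l=12→21, e=5→14.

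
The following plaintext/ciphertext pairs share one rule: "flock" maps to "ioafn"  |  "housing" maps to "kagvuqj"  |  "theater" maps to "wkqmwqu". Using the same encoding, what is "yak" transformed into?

bmn

The shift depends on letter class: consonant f→i is +3, but vowel o→a is +12. The rule splits by letter class: vowels +12, consonants +3.
Applying it to yak: y(cons)+3=b, a(vowel)+12=m, k(cons)+3=n.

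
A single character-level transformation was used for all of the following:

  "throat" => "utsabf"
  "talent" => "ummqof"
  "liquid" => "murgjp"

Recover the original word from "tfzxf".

Shifts by position in throat: pos 0: t→u (+1), pos 1: h→t (+12), pos 2: r→s (+1), pos 3: o→a (+12) — repeating every 2. A repeating key of period 2 is used — shifts +1, +12 over and over.
Decoding tfzxf: t−1=s, f−12=t, z−1=y, x−12=l, f−1=e.

style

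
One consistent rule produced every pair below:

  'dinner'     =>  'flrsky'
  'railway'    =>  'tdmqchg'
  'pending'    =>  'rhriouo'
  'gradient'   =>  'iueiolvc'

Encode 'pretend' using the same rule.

In dinner: d→f is +2, i→l is +3, n→r is +4, n→s is +5 — the shift increases by 1 each position. Letter i (0-indexed) is shifted by i+2, so successive shifts are 2, 3, 4, ….
On pretend: p+2=r, r+3=u, e+4=i, t+5=y, e+6=k, n+7=u, d+8=l.

ruiykul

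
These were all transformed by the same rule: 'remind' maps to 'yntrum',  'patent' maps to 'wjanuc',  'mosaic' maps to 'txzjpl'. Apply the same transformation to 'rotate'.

A repeating key of period 2 is used — shifts +7, +9 over and over.
Applying it to rotate: r+7=y, o+9=x, t+7=a, a+9=j, t+7=a, e+9=n.

yxajan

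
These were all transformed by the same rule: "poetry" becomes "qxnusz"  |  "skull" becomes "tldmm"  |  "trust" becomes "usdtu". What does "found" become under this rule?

gxdoe

The shift depends on letter class: consonant p→q is +1, but vowel o→x is +9. Two shifts are in play — +9 for a/e/i/o/u, +1 for every other letter.
For found: f(cons)+1=g, o(vowel)+9=x, u(vowel)+9=d, n(cons)+1=o, d(cons)+1=e.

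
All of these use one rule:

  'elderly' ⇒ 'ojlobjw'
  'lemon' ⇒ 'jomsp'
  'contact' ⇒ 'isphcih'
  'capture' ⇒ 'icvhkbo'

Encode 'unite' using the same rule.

e(4)→o(14) and l(11)→j(9) fit y≡3x+2 (mod 26); the inverse of 3 mod 26 is 9. This is an affine cipher: with a=0,…,z=25, each position x becomes (3x+2) mod 26.
On unite: u(20)→3·20+2≡10=k; n(13)→3·13+2≡15=p; i(8)→3·8+2≡0=a; t(19)→3·19+2≡7=h; e(4)→3·4+2≡14=o (all mod 26).

kpaho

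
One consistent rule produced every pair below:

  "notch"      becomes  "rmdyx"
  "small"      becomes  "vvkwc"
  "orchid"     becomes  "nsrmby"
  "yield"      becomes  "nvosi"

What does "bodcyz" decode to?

The output letters match the input read backwards, each shifted +10: notch reversed is hcton. Read the word backwards and shift each letter +10.
Undoing it on bodcyz: shift back: b−10=r, o−10=e, d−10=t, c−10=s, y−10=o, z−10=p → retsop; then reverse → poster.

poster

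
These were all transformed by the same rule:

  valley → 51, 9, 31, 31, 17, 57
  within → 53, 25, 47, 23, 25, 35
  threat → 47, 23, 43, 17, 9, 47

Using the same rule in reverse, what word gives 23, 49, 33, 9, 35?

v(#22)→51 and a(#1)→9: differences scale by 2, so n = 2·pos + 7. With a=1..z=26, the number is 2·pos + 7.
Reversing it on 23, 49, 33, 9, 35: 23→(23−7)÷2=8=h, 49→(49−7)÷2=21=u, 33→(33−7)÷2=13=m, 9→(9−7)÷2=1=a, 35→(35−7)÷2=14=n.

human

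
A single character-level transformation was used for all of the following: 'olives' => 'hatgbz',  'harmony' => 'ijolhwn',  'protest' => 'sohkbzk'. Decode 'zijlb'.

This is an affine cipher: with a=0,…,z=25, each position x becomes (11x+9) mod 26.
Decoding zijlb: z(25)→19·(25−9)≡18=s; i(8)→19·(8−9)≡7=h; j(9)→19·(9−9)≡0=a; l(11)→19·(11−9)≡12=m; b(1)→19·(1−9)≡4=e (all mod 26).

shame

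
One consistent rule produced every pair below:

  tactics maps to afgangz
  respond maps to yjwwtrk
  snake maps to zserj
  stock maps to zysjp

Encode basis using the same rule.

Shifts by position in tactics: pos 0: t→a (+7), pos 1: a→f (+5), pos 2: c→g (+4), pos 3: t→a (+7), pos 4: i→n (+5), pos 5: c→g (+4) — repeating every 3. The shifts repeat in a cycle of length 3: positions 0,1,… shift by +7, +5, +4, then the pattern repeats.
On basis: b+7=i, a+5=f, s+4=w, i+7=p, s+5=x.

ifwpx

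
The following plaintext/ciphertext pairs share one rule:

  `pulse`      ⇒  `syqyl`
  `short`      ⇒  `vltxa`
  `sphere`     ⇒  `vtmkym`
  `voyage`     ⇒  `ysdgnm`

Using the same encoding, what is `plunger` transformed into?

In pulse: p→s is +3, u→y is +4, l→q is +5, s→y is +6 — the shift increases by 1 each position. The shift increases by 1 at each position, starting from +3: 3, 4, 5, ….
For plunger: p+3=s, l+4=p, u+5=z, n+6=t, g+7=n, e+8=m, r+9=a.

spztnma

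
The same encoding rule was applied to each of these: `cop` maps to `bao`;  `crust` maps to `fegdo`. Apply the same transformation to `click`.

wouxo

The output letters match the input read backwards, each shifted +12: cop reversed is poc. Two steps: reverse the string, then apply a Caesar shift of +12.
Applying it to click: reverse → kcilc; then shift: k+12=w, c+12=o, i+12=u, l+12=x, c+12=o.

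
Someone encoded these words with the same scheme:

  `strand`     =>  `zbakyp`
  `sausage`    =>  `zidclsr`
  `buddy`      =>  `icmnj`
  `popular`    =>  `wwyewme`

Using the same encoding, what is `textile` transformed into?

amgdtxr

In strand: s→z is +7, t→b is +8, r→a is +9, a→k is +10 — the shift increases by 1 each position. Each letter shifts forward by (position + 7), i.e. 7, 8, 9, … — the shift grows by one for each successive letter.
For textile: t+7=a, e+8=m, x+9=g, t+10=d, i+11=t, l+12=x, e+13=r.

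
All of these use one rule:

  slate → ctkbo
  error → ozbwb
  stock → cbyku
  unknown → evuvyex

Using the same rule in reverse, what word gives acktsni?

qualify

Shifts by position in slate: pos 0: s→c (+10), pos 1: l→t (+8), pos 2: a→k (+10), pos 3: t→b (+8) — repeating every 2. It's a Vigenère-style cipher with numeric key [10,8]: position i shifts by key[i mod 2].
Reversing it on acktsni: a−10=q, c−8=u, k−10=a, t−8=l, s−10=i, n−8=f, i−10=y.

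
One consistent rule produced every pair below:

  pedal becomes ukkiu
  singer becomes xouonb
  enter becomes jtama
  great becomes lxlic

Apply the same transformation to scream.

Each letter shifts forward by (position + 5), i.e. 5, 6, 7, … — the shift grows by one for each successive letter.
On scream: s+5=x, c+6=i, r+7=y, e+8=m, a+9=j, m+10=w.

xiymjw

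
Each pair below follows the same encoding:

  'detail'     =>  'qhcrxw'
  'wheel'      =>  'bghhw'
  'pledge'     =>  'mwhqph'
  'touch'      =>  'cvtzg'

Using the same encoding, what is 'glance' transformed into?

pwrezh

Treating letters as 0–25, the rule is x ↦ 17x + 17 (mod 26).
Applying it to glance: g(6)→17·6+17≡15=p; l(11)→17·11+17≡22=w; a(0)→17·0+17≡17=r; n(13)→17·13+17≡4=e; c(2)→17·2+17≡25=z; e(4)→17·4+17≡7=h (all mod 26).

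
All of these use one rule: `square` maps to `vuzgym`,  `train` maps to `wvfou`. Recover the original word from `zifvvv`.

In square: s→v is +3, q→u is +4, u→z is +5, a→g is +6 — the shift increases by 1 each position. The shift increases by 1 at each position, starting from +3: 3, 4, 5, ….
Decoding zifvvv: z−3=w, i−4=e, f−5=a, v−6=p, v−7=o, v−8=n.

weapon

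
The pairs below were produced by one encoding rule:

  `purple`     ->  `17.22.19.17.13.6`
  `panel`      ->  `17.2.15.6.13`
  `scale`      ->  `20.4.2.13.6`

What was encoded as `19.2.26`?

ray

p is letter #16 and maps to 17: an offset of 1. Letters become their 1-based position plus 1 (so a→2, b→3, …).
Reversing it on 19.2.26: 19→(19−1)÷1=18=r, 2→(2−1)÷1=1=a, 26→(26−1)÷1=25=y.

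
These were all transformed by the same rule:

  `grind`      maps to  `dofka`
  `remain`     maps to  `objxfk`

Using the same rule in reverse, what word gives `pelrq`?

Compare letters: g→d is +23, r→o is +23, i→f is +23 — a constant shift. Every letter moves 23 places later in the alphabet, wrapping around z→a.
Undoing it on pelrq: p−23=s, e−23=h, l−23=o, r−23=u, q−23=t.

shout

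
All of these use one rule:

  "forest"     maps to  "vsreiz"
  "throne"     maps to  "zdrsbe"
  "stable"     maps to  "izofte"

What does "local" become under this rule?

tswot

f(5)→v(21) and o(14)→s(18) fit y≡17x+14 (mod 26); the inverse of 17 mod 26 is 23. Each letter's alphabet position (a=0..z=25) is mapped through 17·x+14 mod 26 — an affine cipher.
Applying it to local: l(11)→17·11+14≡19=t; o(14)→17·14+14≡18=s; c(2)→17·2+14≡22=w; a(0)→17·0+14≡14=o; l(11)→17·11+14≡19=t (all mod 26).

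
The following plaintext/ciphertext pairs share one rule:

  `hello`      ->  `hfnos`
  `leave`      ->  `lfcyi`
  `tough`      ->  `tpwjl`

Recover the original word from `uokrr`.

union

In hello: h→h is +0, e→f is +1, l→n is +2, l→o is +3 — the shift increases by 1 each position. Letter i (0-indexed) is shifted by i+0, so successive shifts are 0, 1, 2, ….
Reversing it on uokrr: u−0=u, o−1=n, k−2=i, r−3=o, r−4=n.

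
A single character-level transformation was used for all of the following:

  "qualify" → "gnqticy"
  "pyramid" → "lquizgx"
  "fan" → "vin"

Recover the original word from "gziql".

diary

The output letters match the input read backwards, each shifted +8: qualify reversed is yfilauq. The word is reversed, then every letter is shifted forward by 8.
Undoing it on gziql: shift back: g−8=y, z−8=r, i−8=a, q−8=i, l−8=d → yraid; then reverse → diary.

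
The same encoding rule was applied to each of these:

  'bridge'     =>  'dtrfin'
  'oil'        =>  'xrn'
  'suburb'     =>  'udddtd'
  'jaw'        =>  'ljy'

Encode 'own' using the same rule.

xyp

The rule splits by letter class: vowels +9, consonants +2.
For own: o(vowel)+9=x, w(cons)+2=y, n(cons)+2=p.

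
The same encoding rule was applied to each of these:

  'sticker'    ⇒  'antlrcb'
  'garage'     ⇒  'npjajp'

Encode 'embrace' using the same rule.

nljakvn

Read the word backwards and shift each letter +9.
Applying it to embrace: reverse → ecarbme; then shift: e+9=n, c+9=l, a+9=j, r+9=a, b+9=k, m+9=v, e+9=n.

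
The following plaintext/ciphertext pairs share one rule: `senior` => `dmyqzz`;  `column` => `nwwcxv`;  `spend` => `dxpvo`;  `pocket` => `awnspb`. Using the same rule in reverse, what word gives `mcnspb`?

bucket

A repeating key of period 2 is used — shifts +11, +8 over and over.
Undoing it on mcnspb: m−11=b, c−8=u, n−11=c, s−8=k, p−11=e, b−8=t.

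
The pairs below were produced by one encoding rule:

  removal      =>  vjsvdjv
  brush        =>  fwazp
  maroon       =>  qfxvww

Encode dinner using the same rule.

In removal: r→v is +4, e→j is +5, m→s is +6, o→v is +7 — the shift increases by 1 each position. The shift increases by 1 at each position, starting from +4: 4, 5, 6, ….
On dinner: d+4=h, i+5=n, n+6=t, n+7=u, e+8=m, r+9=a.

hntuma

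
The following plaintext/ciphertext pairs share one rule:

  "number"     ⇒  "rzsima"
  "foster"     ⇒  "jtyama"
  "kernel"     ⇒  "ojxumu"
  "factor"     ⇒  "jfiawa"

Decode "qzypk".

music

In number: n→r is +4, u→z is +5, m→s is +6, b→i is +7 — the shift increases by 1 each position. The shift increases by 1 at each position, starting from +4: 4, 5, 6, ….
Decoding qzypk: q−4=m, z−5=u, y−6=s, p−7=i, k−8=c.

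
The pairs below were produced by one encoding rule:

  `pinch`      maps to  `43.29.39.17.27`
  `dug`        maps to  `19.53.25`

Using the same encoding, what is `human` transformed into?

27.53.37.13.39

Each letter becomes 2×(its alphabet position, a=1..z=26) + 11.
Applying it to human: h=8→27, u=21→53, m=13→37, a=1→13, n=14→39.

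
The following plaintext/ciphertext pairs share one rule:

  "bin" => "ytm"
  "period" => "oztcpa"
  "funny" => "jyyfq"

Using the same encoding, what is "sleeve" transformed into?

pgppwd

Two steps: reverse the string, then apply a Caesar shift of +11.
Applying it to sleeve: reverse → eveels; then shift: e+11=p, v+11=g, e+11=p, e+11=p, l+11=w, s+11=d.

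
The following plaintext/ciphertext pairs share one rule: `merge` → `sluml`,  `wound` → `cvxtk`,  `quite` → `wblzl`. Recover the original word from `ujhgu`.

The shifts repeat in a cycle of length 3: positions 0,1,… shift by +6, +7, +3, then the pattern repeats.
Reversing it on ujhgu: u−6=o, j−7=c, h−3=e, g−6=a, u−7=n.

ocean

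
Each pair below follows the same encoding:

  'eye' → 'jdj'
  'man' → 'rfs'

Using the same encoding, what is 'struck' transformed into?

xywzhp

Compare letters: e→j is +5, y→d is +5, e→j is +5 — a constant shift. Every letter moves 5 places later in the alphabet, wrapping around z→a.
Applying it to struck: s+5=x, t+5=y, r+5=w, u+5=z, c+5=h, k+5=p.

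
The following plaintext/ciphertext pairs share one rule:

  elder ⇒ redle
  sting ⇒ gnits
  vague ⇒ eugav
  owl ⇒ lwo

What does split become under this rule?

The output letters match the input read backwards: elder reversed is redle. The word is simply reversed.
Applying it to split: reverse → tilps.

tilps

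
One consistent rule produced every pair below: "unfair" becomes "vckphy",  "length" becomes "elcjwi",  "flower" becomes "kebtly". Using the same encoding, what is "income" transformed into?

u(20)→v(21) and n(13)→c(2) fit y≡25x+15 (mod 26); the inverse of 25 mod 26 is 25. This is an affine cipher: with a=0,…,z=25, each position x becomes (25x+15) mod 26.
On income: i(8)→25·8+15≡7=h; n(13)→25·13+15≡2=c; c(2)→25·2+15≡13=n; o(14)→25·14+15≡1=b; m(12)→25·12+15≡3=d; e(4)→25·4+15≡11=l (all mod 26).

hcnbdl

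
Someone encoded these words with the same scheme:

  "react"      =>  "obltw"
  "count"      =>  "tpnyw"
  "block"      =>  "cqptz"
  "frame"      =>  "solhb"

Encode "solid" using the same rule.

r(17)→o(14) and e(4)→b(1) fit y≡17x+11 (mod 26); the inverse of 17 mod 26 is 23. Each letter's alphabet position (a=0..z=25) is mapped through 17·x+11 mod 26 — an affine cipher.
On solid: s(18)→17·18+11≡5=f; o(14)→17·14+11≡15=p; l(11)→17·11+11≡16=q; i(8)→17·8+11≡17=r; d(3)→17·3+11≡10=k (all mod 26).

fpqrk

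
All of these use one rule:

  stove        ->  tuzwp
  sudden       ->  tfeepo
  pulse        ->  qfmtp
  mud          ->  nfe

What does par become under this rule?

qls

The shift depends on letter class: consonant s→t is +1, but vowel o→z is +11. Two shifts are in play — +11 for a/e/i/o/u, +1 for every other letter.
On par: p(cons)+1=q, a(vowel)+11=l, r(cons)+1=s.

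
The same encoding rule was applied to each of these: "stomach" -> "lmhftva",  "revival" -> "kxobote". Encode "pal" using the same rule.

ite

Compare letters: s→l is +19, t→m is +19, o→h is +19 — a constant shift. Every letter moves 19 places later in the alphabet, wrapping around z→a.
For pal: p+19=i, a+19=t, l+19=e.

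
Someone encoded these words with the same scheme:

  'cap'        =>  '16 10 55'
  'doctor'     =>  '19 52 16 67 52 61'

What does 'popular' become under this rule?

c(#3)→16 and a(#1)→10: differences scale by 3, so n = 3·pos + 7. With a=1..z=26, the number is 3·pos + 7.
For popular: p=16→55, o=15→52, p=16→55, u=21→70, l=12→43, a=1→10, r=18→61.

55 52 55 70 43 10 61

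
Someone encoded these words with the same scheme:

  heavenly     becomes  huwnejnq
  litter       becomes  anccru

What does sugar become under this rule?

ajpdb

Two steps: reverse the string, then apply a Caesar shift of +9.
For sugar: reverse → ragus; then shift: r+9=a, a+9=j, g+9=p, u+9=d, s+9=b.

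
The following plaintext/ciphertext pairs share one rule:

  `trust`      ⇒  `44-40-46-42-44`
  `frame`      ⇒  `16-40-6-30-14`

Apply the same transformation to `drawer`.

t(#20)→44 and r(#18)→40: differences scale by 2, so n = 2·pos + 4. The formula is n = 2×(alphabet index, a=1) + 4.
On drawer: d=4→12, r=18→40, a=1→6, w=23→50, e=5→14, r=18→40.

12-40-6-50-14-40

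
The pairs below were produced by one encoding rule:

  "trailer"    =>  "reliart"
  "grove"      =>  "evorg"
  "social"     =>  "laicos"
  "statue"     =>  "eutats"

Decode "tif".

It's just the letters in reverse order.
Decoding tif: then reverse → fit.

fit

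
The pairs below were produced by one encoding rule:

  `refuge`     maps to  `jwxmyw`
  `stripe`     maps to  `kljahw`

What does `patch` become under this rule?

It's a constant shift of +18 (ROT18).
For patch: p+18=h, a+18=s, t+18=l, c+18=u, h+18=z.

hsluz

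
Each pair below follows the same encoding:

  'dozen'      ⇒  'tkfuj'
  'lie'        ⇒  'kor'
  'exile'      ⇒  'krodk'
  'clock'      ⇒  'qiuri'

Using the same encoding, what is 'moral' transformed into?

Read the word backwards and shift each letter +6.
On moral: reverse → larom; then shift: l+6=r, a+6=g, r+6=x, o+6=u, m+6=s.

rgxus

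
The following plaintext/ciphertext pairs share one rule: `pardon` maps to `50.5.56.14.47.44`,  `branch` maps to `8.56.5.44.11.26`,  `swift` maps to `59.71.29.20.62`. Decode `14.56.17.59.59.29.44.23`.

dressing

p(#16)→50 and a(#1)→5: differences scale by 3, so n = 3·pos + 2. Each letter becomes 3×(its alphabet position, a=1..z=26) + 2.
Undoing it on 14.56.17.59.59.29.44.23: 14→(14−2)÷3=4=d, 56→(56−2)÷3=18=r, 17→(17−2)÷3=5=e, 59→(59−2)÷3=19=s, 59→(59−2)÷3=19=s, 29→(29−2)÷3=9=i, 44→(44−2)÷3=14=n, 23→(23−2)÷3=7=g.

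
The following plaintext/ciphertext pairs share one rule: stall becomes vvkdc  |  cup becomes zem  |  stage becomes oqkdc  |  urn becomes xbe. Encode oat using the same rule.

The output letters match the input read backwards, each shifted +10: stall reversed is llats. The word is reversed, then every letter is shifted forward by 10.
For oat: reverse → tao; then shift: t+10=d, a+10=k, o+10=y.

dky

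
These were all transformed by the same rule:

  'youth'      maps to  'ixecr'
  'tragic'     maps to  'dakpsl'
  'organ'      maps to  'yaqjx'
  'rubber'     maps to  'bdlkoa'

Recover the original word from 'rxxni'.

It's a Vigenère-style cipher with numeric key [10,9]: position i shifts by key[i mod 2].
Decoding rxxni: r−10=h, x−9=o, x−10=n, n−9=e, i−10=y.

honey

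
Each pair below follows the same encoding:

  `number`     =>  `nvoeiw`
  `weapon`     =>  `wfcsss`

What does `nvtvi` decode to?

nurse

In number: n→n is +0, u→v is +1, m→o is +2, b→e is +3 — the shift increases by 1 each position. Each letter shifts forward by its position index (0, 1, 2, …) — the shift grows by one for each successive letter.
Decoding nvtvi: n−0=n, v−1=u, t−2=r, v−3=s, i−4=e.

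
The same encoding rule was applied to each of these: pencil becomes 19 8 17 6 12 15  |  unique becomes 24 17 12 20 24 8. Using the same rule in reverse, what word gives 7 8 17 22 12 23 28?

density

p is letter #16 and maps to 19: an offset of 3. Each letter is replaced by its alphabet position (a=1..z=26) + 3.
Decoding 7 8 17 22 12 23 28: 7→(7−3)÷1=4=d, 8→(8−3)÷1=5=e, 17→(17−3)÷1=14=n, 22→(22−3)÷1=19=s, 12→(12−3)÷1=9=i, 23→(23−3)÷1=20=t, 28→(28−3)÷1=25=y.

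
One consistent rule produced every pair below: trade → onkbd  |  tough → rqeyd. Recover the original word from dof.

vet

The word is reversed, then every letter is shifted forward by 10.
Decoding dof: shift back: d−10=t, o−10=e, f−10=v → tev; then reverse → vet.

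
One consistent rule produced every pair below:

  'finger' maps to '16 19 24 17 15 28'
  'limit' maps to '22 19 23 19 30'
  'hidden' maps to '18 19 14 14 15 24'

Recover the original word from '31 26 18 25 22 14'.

f is letter #6 and maps to 16: an offset of 10. Letters become their 1-based position plus 10 (so a→11, b→12, …).
Decoding 31 26 18 25 22 14: 31→(31−10)÷1=21=u, 26→(26−10)÷1=16=p, 18→(18−10)÷1=8=h, 25→(25−10)÷1=15=o, 22→(22−10)÷1=12=l, 14→(14−10)÷1=4=d.

uphold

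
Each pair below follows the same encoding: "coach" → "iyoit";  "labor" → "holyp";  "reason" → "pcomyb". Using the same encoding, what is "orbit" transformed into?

c(2)→i(8) and o(14)→y(24) fit y≡23x+14 (mod 26); the inverse of 23 mod 26 is 17. Each letter's alphabet position (a=0..z=25) is mapped through 23·x+14 mod 26 — an affine cipher.
On orbit: o(14)→23·14+14≡24=y; r(17)→23·17+14≡15=p; b(1)→23·1+14≡11=l; i(8)→23·8+14≡16=q; t(19)→23·19+14≡9=j (all mod 26).

yplqj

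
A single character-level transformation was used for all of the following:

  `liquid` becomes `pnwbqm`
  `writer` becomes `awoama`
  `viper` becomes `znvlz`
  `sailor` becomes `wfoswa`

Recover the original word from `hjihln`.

In liquid: l→p is +4, i→n is +5, q→w is +6, u→b is +7 — the shift increases by 1 each position. The shift increases by 1 at each position, starting from +4: 4, 5, 6, ….
Decoding hjihln: h−4=d, j−5=e, i−6=c, h−7=a, l−8=d, n−9=e.

decade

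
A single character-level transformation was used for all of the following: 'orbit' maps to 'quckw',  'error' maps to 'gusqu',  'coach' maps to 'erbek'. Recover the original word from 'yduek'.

Shifts by position in orbit: pos 0: o→q (+2), pos 1: r→u (+3), pos 2: b→c (+1), pos 3: i→k (+2), pos 4: t→w (+3) — repeating every 3. A repeating key of period 3 is used — shifts +2, +3, +1 over and over.
Undoing it on yduek: y−2=w, d−3=a, u−1=t, e−2=c, k−3=h.

watch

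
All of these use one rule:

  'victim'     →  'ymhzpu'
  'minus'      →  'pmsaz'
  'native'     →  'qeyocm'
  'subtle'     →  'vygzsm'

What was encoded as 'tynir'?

In victim: v→y is +3, i→m is +4, c→h is +5, t→z is +6 — the shift increases by 1 each position. Each letter shifts forward by (position + 3), i.e. 3, 4, 5, … — the shift grows by one for each successive letter.
Decoding tynir: t−3=q, y−4=u, n−5=i, i−6=c, r−7=k.

quick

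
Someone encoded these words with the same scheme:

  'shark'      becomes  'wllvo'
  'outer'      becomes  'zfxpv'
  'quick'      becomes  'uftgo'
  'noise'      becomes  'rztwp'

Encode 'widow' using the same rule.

The shift depends on letter class: consonant s→w is +4, but vowel a→l is +11. The rule splits by letter class: vowels +11, consonants +4.
For widow: w(cons)+4=a, i(vowel)+11=t, d(cons)+4=h, o(vowel)+11=z, w(cons)+4=a.

athza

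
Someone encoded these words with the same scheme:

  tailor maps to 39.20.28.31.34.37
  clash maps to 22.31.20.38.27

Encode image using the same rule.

28.32.20.26.24

t is letter #20 and maps to 39: an offset of 19. The number is (letter's place in the alphabet, a=1) + 19.
On image: i=9→28, m=13→32, a=1→20, g=7→26, e=5→24.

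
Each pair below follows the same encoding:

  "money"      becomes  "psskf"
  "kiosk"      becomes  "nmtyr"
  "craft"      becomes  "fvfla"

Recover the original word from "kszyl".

house

In money: m→p is +3, o→s is +4, n→s is +5, e→k is +6 — the shift increases by 1 each position. Each letter shifts forward by (position + 3), i.e. 3, 4, 5, … — the shift grows by one for each successive letter.
Reversing it on kszyl: k−3=h, s−4=o, z−5=u, y−6=s, l−7=e.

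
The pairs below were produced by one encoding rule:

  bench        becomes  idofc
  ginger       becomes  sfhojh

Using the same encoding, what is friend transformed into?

Read the word backwards and shift each letter +1.
Applying it to friend: reverse → dneirf; then shift: d+1=e, n+1=o, e+1=f, i+1=j, r+1=s, f+1=g.

eofjsg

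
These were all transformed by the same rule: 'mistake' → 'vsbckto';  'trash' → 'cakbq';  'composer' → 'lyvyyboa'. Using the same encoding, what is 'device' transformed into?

moeslo

The rule splits by letter class: vowels +10, consonants +9.
Applying it to device: d(cons)+9=m, e(vowel)+10=o, v(cons)+9=e, i(vowel)+10=s, c(cons)+9=l, e(vowel)+10=o.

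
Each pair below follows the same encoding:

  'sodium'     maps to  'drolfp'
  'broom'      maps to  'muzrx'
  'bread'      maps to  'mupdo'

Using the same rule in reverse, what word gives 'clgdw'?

rival

Shifts by position in sodium: pos 0: s→d (+11), pos 1: o→r (+3), pos 2: d→o (+11), pos 3: i→l (+3) — repeating every 2. The shifts repeat in a cycle of length 2: positions 0,1,… shift by +11, +3, then the pattern repeats.
Decoding clgdw: c−11=r, l−3=i, g−11=v, d−3=a, w−11=l.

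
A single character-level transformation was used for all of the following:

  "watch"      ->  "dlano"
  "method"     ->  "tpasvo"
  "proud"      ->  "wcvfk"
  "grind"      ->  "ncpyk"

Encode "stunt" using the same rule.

Shifts by position in watch: pos 0: w→d (+7), pos 1: a→l (+11), pos 2: t→a (+7), pos 3: c→n (+11) — repeating every 2. It's a Vigenère-style cipher with numeric key [7,11]: position i shifts by key[i mod 2].
On stunt: s+7=z, t+11=e, u+7=b, n+11=y, t+7=a.

zebya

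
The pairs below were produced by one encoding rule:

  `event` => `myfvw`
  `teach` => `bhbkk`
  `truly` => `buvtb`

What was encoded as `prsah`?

Shifts by position in event: pos 0: e→m (+8), pos 1: v→y (+3), pos 2: e→f (+1), pos 3: n→v (+8), pos 4: t→w (+3) — repeating every 3. A repeating key of period 3 is used — shifts +8, +3, +1 over and over.
Reversing it on prsah: p−8=h, r−3=o, s−1=r, a−8=s, h−3=e.

horse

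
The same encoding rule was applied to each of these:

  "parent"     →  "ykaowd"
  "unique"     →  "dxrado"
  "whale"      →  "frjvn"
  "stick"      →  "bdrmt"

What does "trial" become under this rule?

cbrku

The shifts repeat in a cycle of length 2: positions 0,1,… shift by +9, +10, then the pattern repeats.
On trial: t+9=c, r+10=b, i+9=r, a+10=k, l+9=u.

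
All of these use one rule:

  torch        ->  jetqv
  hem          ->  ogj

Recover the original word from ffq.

odd

The output letters match the input read backwards, each shifted +2: torch reversed is hcrot. The word is reversed, then every letter is shifted forward by 2.
Undoing it on ffq: shift back: f−2=d, f−2=d, q−2=o → ddo; then reverse → odd.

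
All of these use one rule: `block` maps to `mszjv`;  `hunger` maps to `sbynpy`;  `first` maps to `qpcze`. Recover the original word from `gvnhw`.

vocal

Shifts by position in block: pos 0: b→m (+11), pos 1: l→s (+7), pos 2: o→z (+11), pos 3: c→j (+7) — repeating every 2. The shifts repeat in a cycle of length 2: positions 0,1,… shift by +11, +7, then the pattern repeats.
Undoing it on gvnhw: g−11=v, v−7=o, n−11=c, h−7=a, w−11=l.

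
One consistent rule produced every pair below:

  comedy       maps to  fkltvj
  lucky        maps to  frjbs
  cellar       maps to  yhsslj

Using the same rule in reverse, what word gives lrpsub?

The output letters match the input read backwards, each shifted +7: comedy reversed is ydemoc. Read the word backwards and shift each letter +7.
Reversing it on lrpsub: shift back: l−7=e, r−7=k, p−7=i, s−7=l, u−7=n, b−7=u → ekilnu; then reverse → unlike.

unlike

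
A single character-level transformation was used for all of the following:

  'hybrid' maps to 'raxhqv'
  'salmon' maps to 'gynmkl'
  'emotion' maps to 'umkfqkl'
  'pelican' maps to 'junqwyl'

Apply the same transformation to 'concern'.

h(7)→r(17) and y(24)→a(0) fit y≡25x+24 (mod 26); the inverse of 25 mod 26 is 25. Treating letters as 0–25, the rule is x ↦ 25x + 24 (mod 26).
On concern: c(2)→25·2+24≡22=w; o(14)→25·14+24≡10=k; n(13)→25·13+24≡11=l; c(2)→25·2+24≡22=w; e(4)→25·4+24≡20=u; r(17)→25·17+24≡7=h; n(13)→25·13+24≡11=l (all mod 26).

wklwuhl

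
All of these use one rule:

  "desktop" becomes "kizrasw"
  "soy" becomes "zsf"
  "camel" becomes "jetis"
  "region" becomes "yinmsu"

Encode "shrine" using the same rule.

zoymui

The shift depends on letter class: consonant d→k is +7, but vowel e→i is +4. Vowels shift forward by 4 and consonants shift forward by 7.
For shrine: s(cons)+7=z, h(cons)+7=o, r(cons)+7=y, i(vowel)+4=m, n(cons)+7=u, e(vowel)+4=i.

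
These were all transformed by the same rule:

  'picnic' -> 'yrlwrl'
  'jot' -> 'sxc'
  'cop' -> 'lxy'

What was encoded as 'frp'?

wig

Each letter is shifted forward by 9 in the alphabet (a Caesar shift of +9).
Undoing it on frp: f−9=w, r−9=i, p−9=g.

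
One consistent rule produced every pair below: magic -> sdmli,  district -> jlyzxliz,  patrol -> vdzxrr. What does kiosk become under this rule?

Vowels shift forward by 3 and consonants shift forward by 6.
Applying it to kiosk: k(cons)+6=q, i(vowel)+3=l, o(vowel)+3=r, s(cons)+6=y, k(cons)+6=q.

qlryq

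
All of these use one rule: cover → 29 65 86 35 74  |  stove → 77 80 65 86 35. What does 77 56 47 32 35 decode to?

c(#3)→29 and o(#15)→65: differences scale by 3, so n = 3·pos + 20. Each letter becomes 3×(its alphabet position, a=1..z=26) + 20.
Reversing it on 77 56 47 32 35: 77→(77−20)÷3=19=s, 56→(56−20)÷3=12=l, 47→(47−20)÷3=9=i, 32→(32−20)÷3=4=d, 35→(35−20)÷3=5=e.

slide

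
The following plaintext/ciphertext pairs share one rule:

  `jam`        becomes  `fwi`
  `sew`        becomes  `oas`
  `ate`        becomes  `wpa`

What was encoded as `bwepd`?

faith

Compare letters: j→f is +22, a→w is +22, m→i is +22 — a constant shift. It's a constant shift of +22 (ROT22).
Reversing it on bwepd: b−22=f, w−22=a, e−22=i, p−22=t, d−22=h.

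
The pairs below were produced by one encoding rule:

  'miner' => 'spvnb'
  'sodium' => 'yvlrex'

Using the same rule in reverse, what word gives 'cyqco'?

write

Each letter shifts forward by (position + 6), i.e. 6, 7, 8, … — the shift grows by one for each successive letter.
Reversing it on cyqco: c−6=w, y−7=r, q−8=i, c−9=t, o−10=e.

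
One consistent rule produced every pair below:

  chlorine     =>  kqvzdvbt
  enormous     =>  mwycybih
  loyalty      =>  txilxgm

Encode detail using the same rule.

lndluy

In chlorine: c→k is +8, h→q is +9, l→v is +10, o→z is +11 — the shift increases by 1 each position. Letter i (0-indexed) is shifted by i+8, so successive shifts are 8, 9, 10, ….
For detail: d+8=l, e+9=n, t+10=d, a+11=l, i+12=u, l+13=y.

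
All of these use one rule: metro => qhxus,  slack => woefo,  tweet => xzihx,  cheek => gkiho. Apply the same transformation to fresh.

juivl

Shifts by position in metro: pos 0: m→q (+4), pos 1: e→h (+3), pos 2: t→x (+4), pos 3: r→u (+3) — repeating every 2. It's a Vigenère-style cipher with numeric key [4,3]: position i shifts by key[i mod 2].
For fresh: f+4=j, r+3=u, e+4=i, s+3=v, h+4=l.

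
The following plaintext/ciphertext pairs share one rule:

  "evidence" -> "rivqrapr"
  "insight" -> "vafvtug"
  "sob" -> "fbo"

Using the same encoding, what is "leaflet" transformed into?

This is a Caesar cipher with shift 13.
For leaflet: l+13=y, e+13=r, a+13=n, f+13=s, l+13=y, e+13=r, t+13=g.

yrnsyrg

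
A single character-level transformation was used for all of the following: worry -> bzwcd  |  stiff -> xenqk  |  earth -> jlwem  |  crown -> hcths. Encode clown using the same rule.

hwths

Shifts by position in worry: pos 0: w→b (+5), pos 1: o→z (+11), pos 2: r→w (+5), pos 3: r→c (+11) — repeating every 2. It's a Vigenère-style cipher with numeric key [5,11]: position i shifts by key[i mod 2].
On clown: c+5=h, l+11=w, o+5=t, w+11=h, n+5=s.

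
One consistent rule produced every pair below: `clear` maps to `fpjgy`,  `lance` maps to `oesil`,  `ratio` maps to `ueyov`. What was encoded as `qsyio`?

Letter i (0-indexed) is shifted by i+3, so successive shifts are 3, 4, 5, ….
Reversing it on qsyio: q−3=n, s−4=o, y−5=t, i−6=c, o−7=h.

notch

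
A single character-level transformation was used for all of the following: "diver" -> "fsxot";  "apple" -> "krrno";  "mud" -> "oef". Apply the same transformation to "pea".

rok

The shift depends on letter class: consonant d→f is +2, but vowel i→s is +10. Vowels shift forward by 10 and consonants shift forward by 2.
For pea: p(cons)+2=r, e(vowel)+10=o, a(vowel)+10=k.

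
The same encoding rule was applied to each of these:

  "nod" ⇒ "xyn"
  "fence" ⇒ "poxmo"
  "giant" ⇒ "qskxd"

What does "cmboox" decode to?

Compare letters: n→x is +10, o→y is +10, d→n is +10 — a constant shift. Each letter is shifted forward by 10 in the alphabet (a Caesar shift of +10).
Reversing it on cmboox: c−10=s, m−10=c, b−10=r, o−10=e, o−10=e, x−10=n.

screen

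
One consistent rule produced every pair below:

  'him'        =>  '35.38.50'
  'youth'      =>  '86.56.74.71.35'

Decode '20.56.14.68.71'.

h(#8)→35 and i(#9)→38: differences scale by 3, so n = 3·pos + 11. The formula is n = 3×(alphabet index, a=1) + 11.
Reversing it on 20.56.14.68.71: 20→(20−11)÷3=3=c, 56→(56−11)÷3=15=o, 14→(14−11)÷3=1=a, 68→(68−11)÷3=19=s, 71→(71−11)÷3=20=t.

coast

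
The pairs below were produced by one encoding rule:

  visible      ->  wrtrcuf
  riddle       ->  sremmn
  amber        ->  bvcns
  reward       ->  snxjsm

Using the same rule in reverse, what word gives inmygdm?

helpful

It's a Vigenère-style cipher with numeric key [1,9]: position i shifts by key[i mod 2].
Reversing it on inmygdm: i−1=h, n−9=e, m−1=l, y−9=p, g−1=f, d−9=u, m−1=l.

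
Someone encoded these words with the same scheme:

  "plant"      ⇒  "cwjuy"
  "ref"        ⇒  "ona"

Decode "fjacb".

straw

The output letters match the input read backwards, each shifted +9: plant reversed is tnalp. Read the word backwards and shift each letter +9.
Reversing it on fjacb: shift back: f−9=w, j−9=a, a−9=r, c−9=t, b−9=s → warts; then reverse → straw.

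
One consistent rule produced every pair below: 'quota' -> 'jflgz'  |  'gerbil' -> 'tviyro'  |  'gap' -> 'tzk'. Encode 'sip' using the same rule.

hrk

Each pair mirrors across the alphabet (q↔j, u↔f, o↔l): positions sum to 25. Each letter is replaced by its mirror in the alphabet: a↔z, b↔y, c↔x, and so on (the Atbash cipher).
Applying it to sip: s↔h, i↔r, p↔k.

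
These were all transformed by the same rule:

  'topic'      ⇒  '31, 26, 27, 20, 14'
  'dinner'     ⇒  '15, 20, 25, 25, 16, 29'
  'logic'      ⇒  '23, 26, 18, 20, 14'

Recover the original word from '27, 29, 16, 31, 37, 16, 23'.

pretzel

t is letter #20 and maps to 31: an offset of 11. Each letter is replaced by its alphabet position (a=1..z=26) + 11.
Decoding 27, 29, 16, 31, 37, 16, 23: 27→(27−11)÷1=16=p, 29→(29−11)÷1=18=r, 16→(16−11)÷1=5=e, 31→(31−11)÷1=20=t, 37→(37−11)÷1=26=z, 16→(16−11)÷1=5=e, 23→(23−11)÷1=12=l.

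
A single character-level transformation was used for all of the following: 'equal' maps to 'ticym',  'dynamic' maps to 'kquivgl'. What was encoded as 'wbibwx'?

potato

The output letters match the input read backwards, each shifted +8: equal reversed is lauqe. Two steps: reverse the string, then apply a Caesar shift of +8.
Decoding wbibwx: shift back: w−8=o, b−8=t, i−8=a, b−8=t, w−8=o, x−8=p → otatop; then reverse → potato.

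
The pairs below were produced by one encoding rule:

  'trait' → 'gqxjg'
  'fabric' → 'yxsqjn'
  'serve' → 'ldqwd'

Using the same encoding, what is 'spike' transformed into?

lajzd

t(19)→g(6) and r(17)→q(16) fit y≡21x+23 (mod 26); the inverse of 21 mod 26 is 5. Each letter's alphabet position (a=0..z=25) is mapped through 21·x+23 mod 26 — an affine cipher.
For spike: s(18)→21·18+23≡11=l; p(15)→21·15+23≡0=a; i(8)→21·8+23≡9=j; k(10)→21·10+23≡25=z; e(4)→21·4+23≡3=d (all mod 26).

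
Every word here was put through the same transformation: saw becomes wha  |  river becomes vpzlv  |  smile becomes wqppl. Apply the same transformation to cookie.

gvvopl

The shift depends on letter class: consonant s→w is +4, but vowel a→h is +7. Two shifts are in play — +7 for a/e/i/o/u, +4 for every other letter.
For cookie: c(cons)+4=g, o(vowel)+7=v, o(vowel)+7=v, k(cons)+4=o, i(vowel)+7=p, e(vowel)+7=l.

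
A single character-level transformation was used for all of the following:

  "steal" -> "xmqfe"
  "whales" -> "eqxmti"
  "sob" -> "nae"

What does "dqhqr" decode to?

fever

The output letters match the input read backwards, each shifted +12: steal reversed is laets. Two steps: reverse the string, then apply a Caesar shift of +12.
Undoing it on dqhqr: shift back: d−12=r, q−12=e, h−12=v, q−12=e, r−12=f → revef; then reverse → fever.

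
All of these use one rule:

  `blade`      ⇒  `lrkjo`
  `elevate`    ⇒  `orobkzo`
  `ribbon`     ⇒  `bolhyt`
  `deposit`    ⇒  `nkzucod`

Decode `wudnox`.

A repeating key of period 2 is used — shifts +10, +6 over and over.
Reversing it on wudnox: w−10=m, u−6=o, d−10=t, n−6=h, o−10=e, x−6=r.

mother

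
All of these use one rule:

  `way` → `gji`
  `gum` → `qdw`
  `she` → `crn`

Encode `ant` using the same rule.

jxd

The shift depends on letter class: consonant w→g is +10, but vowel a→j is +9. Two shifts are in play — +9 for a/e/i/o/u, +10 for every other letter.
Applying it to ant: a(vowel)+9=j, n(cons)+10=x, t(cons)+10=d.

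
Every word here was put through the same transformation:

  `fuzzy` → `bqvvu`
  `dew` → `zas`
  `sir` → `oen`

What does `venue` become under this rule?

Every letter moves 22 places later in the alphabet, wrapping around z→a.
For venue: v+22=r, e+22=a, n+22=j, u+22=q, e+22=a.

rajqa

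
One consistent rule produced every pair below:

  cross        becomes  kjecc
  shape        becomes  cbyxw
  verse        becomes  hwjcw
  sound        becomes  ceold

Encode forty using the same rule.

Treating letters as 0–25, the rule is x ↦ 19x + 24 (mod 26).
Applying it to forty: f(5)→19·5+24≡15=p; o(14)→19·14+24≡4=e; r(17)→19·17+24≡9=j; t(19)→19·19+24≡21=v; y(24)→19·24+24≡12=m (all mod 26).

pejvm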